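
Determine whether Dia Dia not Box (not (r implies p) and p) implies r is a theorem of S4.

Tableau for the negation not (Dia Dia not Box (not (r implies p) and p) implies r):
1. not (Dia Dia not Box (not (r implies p) and p) implies r), u
2. Dia Dia not Box (not (r implies p) and p), u
3. not r, u
4. Dia not Box (not (r implies p) and p), v
5. not Box (not (r implies p) and p), w
6. not (not (r implies p) and p), x
7. not p, x
Accessibility: uRu, uRv, uRw, uRx, vRv, vRw, vRx, wRw, wRx, xRx
The negation has an open branch (countermodel exists).

Not valid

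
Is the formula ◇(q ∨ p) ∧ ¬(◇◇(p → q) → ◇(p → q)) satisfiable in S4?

Unsatisfiable

1. ◇(q ∨ p) ∧ ¬(◇◇(p → q) → ◇(p → q)), w0
2. ◇(q ∨ p), w0
3. ¬(◇◇(p → q) → ◇(p → q)), w0
4. ◇◇(p → q), w0
5. ¬◇(p → q), w0
6. ¬(p → q), w0
7. p, w0
8. ¬q, w0
9. q ∨ p, w1
10. ¬(p → q), w1
11. p, w1
12. ¬q, w1
13. ◇(p → q), w2
14. ¬(p → q), w2
15. p, w2
16. ¬q, w2
17. p → q, w3
18. ¬(p → q), w3
19. p, w3
20. ¬q, w3
21. q, w3
Accessibility: w0Rw0, w0Rw1, w0Rw2, w0Rw3, w1Rw1, w2Rw2, w2Rw3, w3Rw3
Branch closes: q and ¬q both at w3.
Every branch closes; the branch above is one of them.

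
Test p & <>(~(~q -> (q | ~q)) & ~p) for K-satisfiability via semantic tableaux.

No, unsatisfiable

1. p & <>(~(~q -> (q | ~q)) & ~p), 0
2. p, 0
3. <>(~(~q -> (q | ~q)) & ~p), 0
4. ~(~q -> (q | ~q)) & ~p, 1
5. ~(~q -> (q | ~q)), 1
6. ~p, 1
7. ~q, 1
8. ~(q | ~q), 1
9. q, 1
Accessibility: 0R1
Branch closes: q and ~q both at 1.
(One branch shown.) All branches close.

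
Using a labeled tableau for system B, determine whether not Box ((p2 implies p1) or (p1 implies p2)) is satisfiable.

No, unsatisfiable

1. not Box ((p2 implies p1) or (p1 implies p2)), w0
2. not ((p2 implies p1) or (p1 implies p2)), w1
3. not (p2 implies p1), w1
4. not (p1 implies p2), w1
5. p2, w1
6. not p1, w1
7. p1, w1
8. not p2, w1
Accessibility: w0Rw0, w0Rw1, w1Rw0, w1Rw1
Branch closes: p1 and not p1 both at w1.
Every branch closes; the branch above is one of them.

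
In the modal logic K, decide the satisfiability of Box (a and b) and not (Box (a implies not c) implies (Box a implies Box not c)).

No, unsatisfiable

1. Box (a and b) and not (Box (a implies not c) implies (Box a implies Box not c)), 0
2. Box (a and b), 0
3. not (Box (a implies not c) implies (Box a implies Box not c)), 0
4. Box (a implies not c), 0
5. not (Box a implies Box not c), 0
6. Box a, 0
7. not Box not c, 0
8. c, 1
9. a and b, 1
10. a, 1
11. b, 1
12. a implies not c, 1
13. not c, 1
Accessibility: 0R1
Branch closes: c and not c both at 1.
Every branch closes; the branch above is one of them.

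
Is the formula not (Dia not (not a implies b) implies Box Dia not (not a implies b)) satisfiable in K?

Yes, satisfiable

1. not (Dia not (not a implies b) implies Box Dia not (not a implies b)), 0
2. Dia not (not a implies b), 0
3. not Box Dia not (not a implies b), 0
4. not (not a implies b), 1
5. not a, 1
6. not b, 1
7. not Dia not (not a implies b), 2
Accessibility: 0R1, 0R2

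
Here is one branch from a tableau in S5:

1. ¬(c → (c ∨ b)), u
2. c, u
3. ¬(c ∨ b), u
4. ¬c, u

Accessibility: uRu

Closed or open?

Both c and ¬c appear at u.

Yes, closed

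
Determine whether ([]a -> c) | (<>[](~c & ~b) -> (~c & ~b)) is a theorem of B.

Yes, valid

Tableau for the negation ~(([]a -> c) | (<>[](~c & ~b) -> (~c & ~b))):
1. ~(([]a -> c) | (<>[](~c & ~b) -> (~c & ~b))), u
2. ~([]a -> c), u
3. ~(<>[](~c & ~b) -> (~c & ~b)), u
4. []a, u
5. ~c, u
6. <>[](~c & ~b), u
7. ~(~c & ~b), u
8. a, u
9. b, u
10. [](~c & ~b), v
11. a, v
12. ~c & ~b, u
13. ~b, u
Accessibility: uRu, uRv, vRu, vRv
Branch closes: b and ~b both at u.
All branches of the negation close; one closing branch shown above.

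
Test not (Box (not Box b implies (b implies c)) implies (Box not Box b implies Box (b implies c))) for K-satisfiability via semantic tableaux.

Unsatisfiable (every branch closes)

1. not (Box (not Box b implies (b implies c)) implies (Box not Box b implies Box (b implies c))), 0
2. Box (not Box b implies (b implies c)), 0   [neg-implies-rule on 1]
3. not (Box not Box b implies Box (b implies c)), 0   [neg-implies-rule on 1]
4. Box not Box b, 0   [neg-implies-rule on 3]
5. not Box (b implies c), 0   [neg-implies-rule on 3]
6. not (b implies c), 1   [neg-Box-rule on 5: fresh world 1, 0R1]
7. b, 1   [neg-implies-rule on 6]
8. not c, 1   [neg-implies-rule on 6]
9. not Box b implies (b implies c), 1   [Box-rule on 2 via 0R1]
10. not Box b, 1   [Box-rule on 4 via 0R1]
11. Box b, 1   [implies-rule on 9 (branches; this branch)]
12. not b, 2   [neg-Box-rule on 10: fresh world 2, 1R2]
13. b, 2   [Box-rule on 11 via 1R2]
Accessibility: 0R1, 1R2
Branch closes: b and not b both at 2.
(One branch shown.) All branches close.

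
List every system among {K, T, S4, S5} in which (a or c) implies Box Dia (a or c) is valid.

S5-tableau for the negation not ((a or c) implies Box Dia (a or c)):
1. not ((a or c) implies Box Dia (a or c)), w0
2. a or c, w0
3. not Box Dia (a or c), w0
4. c, w0
5. not Dia (a or c), w1
6. not (a or c), w0
7. not a, w0
8. not c, w0
Accessibility: w0Rw0, w0Rw1, w1Rw0, w1Rw1
Branch closes: c and not c both at w0.
Every branch closes (one shown): valid in S5.
S4-tableau for the negation not ((a or c) implies Box Dia (a or c)):
1. not ((a or c) implies Box Dia (a or c)), w0
2. a or c, w0
3. not Box Dia (a or c), w0
4. c, w0
5. not Dia (a or c), w1
6. not (a or c), w1
7. not a, w1
8. not c, w1
Accessibility: w0Rw0, w0Rw1, w1Rw1
Complete open branch: countermodel on an S4-frame, so not valid in S4, nor in K, T (the same frame is also a K-frame and a T-frame).

S5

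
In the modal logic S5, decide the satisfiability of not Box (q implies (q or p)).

1. not Box (q implies (q or p)), 0
2. not (q implies (q or p)), 1
3. q, 1
4. not (q or p), 1
5. not q, 1
6. not p, 1
Accessibility: 0R0, 0R1, 1R0, 1R1
Branch closes: q and not q both at 1.
(One branch shown.) All branches close.

Unsatisfiable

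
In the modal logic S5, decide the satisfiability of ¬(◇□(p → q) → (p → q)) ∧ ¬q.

Unsatisfiable (every branch closes)

1. ¬(◇□(p → q) → (p → q)) ∧ ¬q, 0
2. ¬(◇□(p → q) → (p → q)), 0
3. ¬q, 0
4. ◇□(p → q), 0
5. ¬(p → q), 0
6. p, 0
7. □(p → q), 1
8. p → q, 0
9. p → q, 1
10. q, 0
Accessibility: 0R0, 0R1, 1R0, 1R1
Branch closes: q and ¬q both at 0.
Every branch closes; the branch above is one of them.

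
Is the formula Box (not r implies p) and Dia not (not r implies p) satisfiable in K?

1. Box (not r implies p) and Dia not (not r implies p), 0
2. Box (not r implies p), 0
3. Dia not (not r implies p), 0
4. not (not r implies p), 1
5. not r, 1
6. not p, 1
7. not r implies p, 1
8. p, 1
Accessibility: 0R1
Branch closes: p and not p both at 1.
Every branch closes; the branch above is one of them.

Unsatisfiable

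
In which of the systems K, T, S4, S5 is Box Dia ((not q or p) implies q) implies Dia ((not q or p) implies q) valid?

T, S4, S5

T-tableau for the negation not (Box Dia ((not q or p) implies q) implies Dia ((not q or p) implies q)):
1. not (Box Dia ((not q or p) implies q) implies Dia ((not q or p) implies q)), u
2. Box Dia ((not q or p) implies q), u
3. not Dia ((not q or p) implies q), u
4. Dia ((not q or p) implies q), u
5. not ((not q or p) implies q), u
6. not q or p, u
7. not q, u
8. p, u
9. (not q or p) implies q, v
10. Dia ((not q or p) implies q), v
11. not ((not q or p) implies q), v
12. not q or p, v
13. not q, v
14. not (not q or p), v
15. q, v
16. not p, v
Accessibility: uRu, uRv, vRv
Branch closes: q and not q both at v.
Every branch closes (one shown): valid in T, hence also in S4, S5 (every theorem of T is a theorem of S4 and S5).
K-tableau for the negation not (Box Dia ((not q or p) implies q) implies Dia ((not q or p) implies q)):
1. not (Box Dia ((not q or p) implies q) implies Dia ((not q or p) implies q)), u
2. Box Dia ((not q or p) implies q), u
3. not Dia ((not q or p) implies q), u
Complete open branch: countermodel on a K-frame, so not valid in K.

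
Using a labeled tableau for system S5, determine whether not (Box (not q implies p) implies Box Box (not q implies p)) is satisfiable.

1. not (Box (not q implies p) implies Box Box (not q implies p)), w0
2. Box (not q implies p), w0
3. not Box Box (not q implies p), w0
4. not q implies p, w0
5. p, w0
6. not Box (not q implies p), w1
7. not q implies p, w1
8. p, w1
9. not (not q implies p), w2
10. not q, w2
11. not p, w2
12. not q implies p, w2
13. p, w2
Accessibility: w0Rw0, w0Rw1, w0Rw2, w1Rw0, w1Rw1, w1Rw2, w2Rw0, w2Rw1, w2Rw2
Branch closes: p and not p both at w2.
All branches of the tableau close; one closing branch shown above.

Unsatisfiable (every branch closes)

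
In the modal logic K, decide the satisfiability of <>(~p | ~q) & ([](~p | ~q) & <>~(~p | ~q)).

Unsatisfiable (every branch closes)

1. <>(~p | ~q) & ([](~p | ~q) & <>~(~p | ~q)), 0
2. <>(~p | ~q), 0
3. [](~p | ~q) & <>~(~p | ~q), 0
4. [](~p | ~q), 0
5. <>~(~p | ~q), 0
6. ~p | ~q, 1
7. ~q, 1
8. ~(~p | ~q), 2
9. p, 2
10. q, 2
11. ~p | ~q, 2
12. ~q, 2
Accessibility: 0R1, 0R2
Branch closes: q and ~q both at 2.
Every branch closes; the branch above is one of them.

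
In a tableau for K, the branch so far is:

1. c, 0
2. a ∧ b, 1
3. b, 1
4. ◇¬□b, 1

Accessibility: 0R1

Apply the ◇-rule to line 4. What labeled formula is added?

a fresh world 2 with 1R2, and ¬□b at 2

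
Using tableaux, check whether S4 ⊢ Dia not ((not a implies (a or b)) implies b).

Tableau for the negation not Dia not ((not a implies (a or b)) implies b):
1. not Dia not ((not a implies (a or b)) implies b), u
2. (not a implies (a or b)) implies b, u   [neg-Dia-rule on 1 via uRu]
3. b, u   [implies-rule on 2 (branches; this branch)]
Accessibility: uRu
The negation has an open branch (countermodel exists).

No, not valid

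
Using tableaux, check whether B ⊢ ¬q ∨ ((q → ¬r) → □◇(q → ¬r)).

Tableau for the negation ¬(¬q ∨ ((q → ¬r) → □◇(q → ¬r))):
1. ¬(¬q ∨ ((q → ¬r) → □◇(q → ¬r))), u
2. q, u
3. ¬((q → ¬r) → □◇(q → ¬r)), u
4. q → ¬r, u
5. ¬□◇(q → ¬r), u
6. ¬r, u
7. ¬◇(q → ¬r), v
8. ¬(q → ¬r), u
9. r, u
Accessibility: uRu, uRv, vRu, vRv
Branch closes: r and ¬r both at u.
Every branch of the negation's tableau closes; the branch above is one of them.

Valid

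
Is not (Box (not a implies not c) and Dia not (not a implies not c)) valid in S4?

Valid in S4

Tableau for the negation Box (not a implies not c) and Dia not (not a implies not c):
1. Box (not a implies not c) and Dia not (not a implies not c), u
2. Box (not a implies not c), u
3. Dia not (not a implies not c), u
4. not a implies not c, u
5. not c, u
6. not (not a implies not c), v
7. not a, v
8. c, v
9. not a implies not c, v
10. not c, v
Accessibility: uRu, uRv, vRv
Branch closes: c and not c both at v.
Every branch of the negation's tableau closes; the branch above is one of them.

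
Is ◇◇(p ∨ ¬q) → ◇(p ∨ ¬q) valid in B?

No, not valid

Tableau for the negation ¬(◇◇(p ∨ ¬q) → ◇(p ∨ ¬q)):
1. ¬(◇◇(p ∨ ¬q) → ◇(p ∨ ¬q)), u
2. ◇◇(p ∨ ¬q), u
3. ¬◇(p ∨ ¬q), u
4. ¬(p ∨ ¬q), u
5. ¬p, u
6. q, u
7. ◇(p ∨ ¬q), v
8. ¬(p ∨ ¬q), v
9. ¬p, v
10. q, v
11. p ∨ ¬q, w
12. ¬q, w
Accessibility: uRu, uRv, vRu, vRv, vRw, wRv, wRw
The negation has an open branch (countermodel exists).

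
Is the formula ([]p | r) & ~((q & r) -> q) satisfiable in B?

1. ([]p | r) & ~((q & r) -> q), u
2. []p | r, u
3. ~((q & r) -> q), u
4. q & r, u
5. ~q, u
6. q, u
7. r, u
Accessibility: uRu
Branch closes: q and ~q both at u.
All branches of the tableau close; one closing branch shown above.

Unsatisfiable (every branch closes)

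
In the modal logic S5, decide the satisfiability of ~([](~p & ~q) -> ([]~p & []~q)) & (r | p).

1. ~([](~p & ~q) -> ([]~p & []~q)) & (r | p), 0
2. ~([](~p & ~q) -> ([]~p & []~q)), 0
3. r | p, 0
4. [](~p & ~q), 0
5. ~([]~p & []~q), 0
6. ~p & ~q, 0
7. ~p, 0
8. ~q, 0
9. r, 0
10. ~[]~q, 0
11. q, 1
12. ~p & ~q, 1
13. ~p, 1
14. ~q, 1
Accessibility: 0R0, 0R1, 1R0, 1R1
Branch closes: q and ~q both at 1.
(One branch shown.) All branches close.

Unsatisfiable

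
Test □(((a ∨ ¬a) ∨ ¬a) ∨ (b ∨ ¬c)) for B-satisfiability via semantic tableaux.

1. □(((a ∨ ¬a) ∨ ¬a) ∨ (b ∨ ¬c)), 0
2. ((a ∨ ¬a) ∨ ¬a) ∨ (b ∨ ¬c), 0
3. b ∨ ¬c, 0
4. ¬c, 0
Accessibility: 0R0

Yes, satisfiable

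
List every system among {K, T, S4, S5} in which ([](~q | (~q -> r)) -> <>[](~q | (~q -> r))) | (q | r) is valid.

T, S4, S5

T-tableau for the negation ~(([](~q | (~q -> r)) -> <>[](~q | (~q -> r))) | (q | r)):
1. ~(([](~q | (~q -> r)) -> <>[](~q | (~q -> r))) | (q | r)), 0
2. ~([](~q | (~q -> r)) -> <>[](~q | (~q -> r))), 0
3. ~(q | r), 0
4. [](~q | (~q -> r)), 0
5. ~<>[](~q | (~q -> r)), 0
6. ~q, 0
7. ~r, 0
8. ~q | (~q -> r), 0
9. ~[](~q | (~q -> r)), 0
10. ~(~q | (~q -> r)), 1
11. q, 1
12. ~(~q -> r), 1
13. ~q, 1
14. ~r, 1
Accessibility: 0R0, 0R1, 1R1
Branch closes: q and ~q both at 1.
Every branch closes (one shown): valid in T, hence also in S4, S5 (every theorem of T is a theorem of S4 and S5).
K-tableau for the negation ~(([](~q | (~q -> r)) -> <>[](~q | (~q -> r))) | (q | r)):
1. ~(([](~q | (~q -> r)) -> <>[](~q | (~q -> r))) | (q | r)), 0
2. ~([](~q | (~q -> r)) -> <>[](~q | (~q -> r))), 0
3. ~(q | r), 0
4. [](~q | (~q -> r)), 0
5. ~<>[](~q | (~q -> r)), 0
6. ~q, 0
7. ~r, 0
Complete open branch: countermodel on a K-frame, so not valid in K.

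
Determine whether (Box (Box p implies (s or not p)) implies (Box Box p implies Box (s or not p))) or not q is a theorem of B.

Yes, valid

Tableau for the negation not ((Box (Box p implies (s or not p)) implies (Box Box p implies Box (s or not p))) or not q):
1. not ((Box (Box p implies (s or not p)) implies (Box Box p implies Box (s or not p))) or not q), u
2. not (Box (Box p implies (s or not p)) implies (Box Box p implies Box (s or not p))), u
3. q, u
4. Box (Box p implies (s or not p)), u
5. not (Box Box p implies Box (s or not p)), u
6. Box Box p, u
7. not Box (s or not p), u
8. Box p implies (s or not p), u
9. Box p, u
10. p, u
11. not Box p, u
12. not (s or not p), v
13. not s, v
14. p, v
15. Box p implies (s or not p), v
16. Box p, v
17. not Box p, v
18. not p, w
19. Box p implies (s or not p), w
20. Box p, w
21. p, w
Accessibility: uRu, uRv, uRw, vRu, vRv, wRu, wRw
Branch closes: p and not p both at w.
Every branch of the negation's tableau closes; the branch above is one of them.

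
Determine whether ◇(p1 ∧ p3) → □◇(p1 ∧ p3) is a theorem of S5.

Valid

Tableau for the negation ¬(◇(p1 ∧ p3) → □◇(p1 ∧ p3)):
1. ¬(◇(p1 ∧ p3) → □◇(p1 ∧ p3)), 0
2. ◇(p1 ∧ p3), 0
3. ¬□◇(p1 ∧ p3), 0
4. p1 ∧ p3, 1
5. p1, 1
6. p3, 1
7. ¬◇(p1 ∧ p3), 2
8. ¬(p1 ∧ p3), 0
9. ¬(p1 ∧ p3), 1
10. ¬(p1 ∧ p3), 2
11. ¬p3, 0
12. ¬p3, 1
Accessibility: 0R0, 0R1, 0R2, 1R0, 1R1, 1R2, 2R0, 2R1, 2R2
Branch closes: p3 and ¬p3 both at 1.
Every branch of the negation's tableau closes; the branch above is one of them.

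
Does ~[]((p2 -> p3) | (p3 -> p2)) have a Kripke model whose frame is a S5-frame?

No, unsatisfiable

1. ~[]((p2 -> p3) | (p3 -> p2)), w0
2. ~((p2 -> p3) | (p3 -> p2)), w1
3. ~(p2 -> p3), w1
4. ~(p3 -> p2), w1
5. p2, w1
6. ~p3, w1
7. p3, w1
8. ~p2, w1
Accessibility: w0Rw0, w0Rw1, w1Rw0, w1Rw1
Branch closes: p3 and ~p3 both at w1.
(One branch shown.) All branches close.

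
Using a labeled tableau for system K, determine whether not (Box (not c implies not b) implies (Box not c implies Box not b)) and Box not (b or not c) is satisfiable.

1. not (Box (not c implies not b) implies (Box not c implies Box not b)) and Box not (b or not c), u
2. not (Box (not c implies not b) implies (Box not c implies Box not b)), u
3. Box not (b or not c), u
4. Box (not c implies not b), u
5. not (Box not c implies Box not b), u
6. Box not c, u
7. not Box not b, u
8. b, v
9. not (b or not c), v
10. not b, v
11. c, v
Accessibility: uRv
Branch closes: b and not b both at v.
All branches of the tableau close; one closing branch shown above.

Unsatisfiable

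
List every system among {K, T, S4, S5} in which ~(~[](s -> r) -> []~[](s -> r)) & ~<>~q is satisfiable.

S5-tableau for the formula:
1. ~(~[](s -> r) -> []~[](s -> r)) & ~<>~q, 0
2. ~(~[](s -> r) -> []~[](s -> r)), 0
3. ~<>~q, 0
4. ~[](s -> r), 0
5. ~[]~[](s -> r), 0
6. q, 0
7. ~(s -> r), 1
8. s, 1
9. ~r, 1
10. q, 1
11. [](s -> r), 2
12. q, 2
13. s -> r, 0
14. s -> r, 1
15. s -> r, 2
16. r, 0
17. r, 1
Accessibility: 0R0, 0R1, 0R2, 1R0, 1R1, 1R2, 2R0, 2R1, 2R2
Branch closes: r and ~r both at 1.
Every branch closes (one shown): unsatisfiable in S5.
S4-tableau for the formula:
1. ~(~[](s -> r) -> []~[](s -> r)) & ~<>~q, 0
2. ~(~[](s -> r) -> []~[](s -> r)), 0
3. ~<>~q, 0
4. ~[](s -> r), 0
5. ~[]~[](s -> r), 0
6. q, 0
7. ~(s -> r), 1
8. s, 1
9. ~r, 1
10. q, 1
11. [](s -> r), 2
12. q, 2
13. s -> r, 2
14. r, 2
Accessibility: 0R0, 0R1, 0R2, 1R1, 2R2
Complete open branch: satisfiable in S4, hence also in K, T (this S4-model is also a K-model and a T-model).

K, T, S4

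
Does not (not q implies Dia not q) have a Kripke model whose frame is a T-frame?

1. not (not q implies Dia not q), u
2. not q, u   [neg-implies-rule on 1]
3. not Dia not q, u   [neg-implies-rule on 1]
4. q, u   [neg-Dia-rule on 3 via uRu]
Accessibility: uRu
Branch closes: q and not q both at u.
Every branch closes; the branch above is one of them.

Unsatisfiable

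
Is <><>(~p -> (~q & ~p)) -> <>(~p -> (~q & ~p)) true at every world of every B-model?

No, not valid

Tableau for the negation ~(<><>(~p -> (~q & ~p)) -> <>(~p -> (~q & ~p))):
1. ~(<><>(~p -> (~q & ~p)) -> <>(~p -> (~q & ~p))), 0
2. <><>(~p -> (~q & ~p)), 0
3. ~<>(~p -> (~q & ~p)), 0
4. ~(~p -> (~q & ~p)), 0
5. ~p, 0
6. ~(~q & ~p), 0
7. q, 0
8. <>(~p -> (~q & ~p)), 1
9. ~(~p -> (~q & ~p)), 1
10. ~p, 1
11. ~(~q & ~p), 1
12. q, 1
13. ~p -> (~q & ~p), 2
14. ~q & ~p, 2
15. ~q, 2
16. ~p, 2
Accessibility: 0R0, 0R1, 1R0, 1R1, 1R2, 2R1, 2R2
The negation has an open branch (countermodel exists).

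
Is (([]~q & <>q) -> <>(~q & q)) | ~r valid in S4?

Valid in S4

Tableau for the negation ~((([]~q & <>q) -> <>(~q & q)) | ~r):
1. ~((([]~q & <>q) -> <>(~q & q)) | ~r), 0
2. ~(([]~q & <>q) -> <>(~q & q)), 0
3. r, 0
4. []~q & <>q, 0
5. ~<>(~q & q), 0
6. []~q, 0
7. <>q, 0
8. ~(~q & q), 0
9. ~q, 0
10. q, 1
11. ~(~q & q), 1
12. ~q, 1
Accessibility: 0R0, 0R1, 1R1
Branch closes: q and ~q both at 1.
All branches of the negation close; one closing branch shown above.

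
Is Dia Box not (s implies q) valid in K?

Not valid

Tableau for the negation not Dia Box not (s implies q):
1. not Dia Box not (s implies q), u
The negation has an open branch (countermodel exists).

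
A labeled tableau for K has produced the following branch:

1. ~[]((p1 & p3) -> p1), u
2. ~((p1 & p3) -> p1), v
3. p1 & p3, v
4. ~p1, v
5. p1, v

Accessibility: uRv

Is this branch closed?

Yes, closed

Both p1 and ~p1 appear at v.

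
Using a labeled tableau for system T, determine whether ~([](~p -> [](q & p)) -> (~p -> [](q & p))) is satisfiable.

1. ~([](~p -> [](q & p)) -> (~p -> [](q & p))), u
2. [](~p -> [](q & p)), u
3. ~(~p -> [](q & p)), u
4. ~p, u
5. ~[](q & p), u
6. ~p -> [](q & p), u
7. [](q & p), u
8. q & p, u
9. q, u
10. p, u
Accessibility: uRu
Branch closes: p and ~p both at u.
(One branch shown.) All branches close.

No, unsatisfiable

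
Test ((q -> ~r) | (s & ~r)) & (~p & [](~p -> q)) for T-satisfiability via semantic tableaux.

Satisfiable

1. ((q -> ~r) | (s & ~r)) & (~p & [](~p -> q)), u
2. (q -> ~r) | (s & ~r), u
3. ~p & [](~p -> q), u
4. ~p, u
5. [](~p -> q), u
6. ~p -> q, u
7. s & ~r, u
8. s, u
9. ~r, u
10. q, u
Accessibility: uRu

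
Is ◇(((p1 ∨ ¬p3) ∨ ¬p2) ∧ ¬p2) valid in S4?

Tableau for the negation ¬◇(((p1 ∨ ¬p3) ∨ ¬p2) ∧ ¬p2):
1. ¬◇(((p1 ∨ ¬p3) ∨ ¬p2) ∧ ¬p2), u
2. ¬(((p1 ∨ ¬p3) ∨ ¬p2) ∧ ¬p2), u   [¬◇-rule on 1 via uRu]
3. p2, u   [¬∧-rule on 2 (branches; this branch)]
Accessibility: uRu
The negation has an open branch (countermodel exists).

Not valid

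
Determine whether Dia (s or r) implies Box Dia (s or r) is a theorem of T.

Invalid (countermodel exists)

Tableau for the negation not (Dia (s or r) implies Box Dia (s or r)):
1. not (Dia (s or r) implies Box Dia (s or r)), 0
2. Dia (s or r), 0   [neg-implies-rule on 1]
3. not Box Dia (s or r), 0   [neg-implies-rule on 1]
4. s or r, 1   [Dia-rule on 2: fresh world 1, 0R1]
5. r, 1   [or-rule on 4 (branches; this branch)]
6. not Dia (s or r), 2   [neg-Box-rule on 3: fresh world 2, 0R2]
7. not (s or r), 2   [neg-Dia-rule on 6 via 2R2]
8. not s, 2   [neg-or-rule on 7]
9. not r, 2   [neg-or-rule on 7]
Accessibility: 0R0, 0R1, 0R2, 1R1, 2R2
The negation has an open branch (countermodel exists).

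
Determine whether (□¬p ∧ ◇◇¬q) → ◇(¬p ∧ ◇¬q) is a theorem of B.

Yes, valid

Tableau for the negation ¬((□¬p ∧ ◇◇¬q) → ◇(¬p ∧ ◇¬q)):
1. ¬((□¬p ∧ ◇◇¬q) → ◇(¬p ∧ ◇¬q)), u
2. □¬p ∧ ◇◇¬q, u
3. ¬◇(¬p ∧ ◇¬q), u
4. □¬p, u
5. ◇◇¬q, u
6. ¬(¬p ∧ ◇¬q), u
7. ¬p, u
8. ¬◇¬q, u
9. q, u
10. ◇¬q, v
11. ¬(¬p ∧ ◇¬q), v
12. ¬p, v
13. q, v
14. ¬◇¬q, v
15. ¬q, w
16. q, w
Accessibility: uRu, uRv, vRu, vRv, vRw, wRv, wRw
Branch closes: q and ¬q both at w.
Every branch of the negation's tableau closes; the branch above is one of them.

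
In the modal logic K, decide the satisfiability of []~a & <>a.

1. []~a & <>a, u
2. []~a, u
3. <>a, u
4. a, v
5. ~a, v
Accessibility: uRv
Branch closes: a and ~a both at v.
All branches of the tableau close; one closing branch shown above.

Unsatisfiable (every branch closes)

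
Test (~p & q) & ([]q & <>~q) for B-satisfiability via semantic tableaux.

1. (~p & q) & ([]q & <>~q), u
2. ~p & q, u
3. []q & <>~q, u
4. ~p, u
5. q, u
6. []q, u
7. <>~q, u
8. ~q, v
9. q, v
Accessibility: uRu, uRv, vRu, vRv
Branch closes: q and ~q both at v.
Every branch closes; the branch above is one of them.

No, unsatisfiable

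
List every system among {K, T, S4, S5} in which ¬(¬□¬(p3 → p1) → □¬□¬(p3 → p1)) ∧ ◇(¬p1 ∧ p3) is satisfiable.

K, T, S4

S4-tableau for the formula:
1. ¬(¬□¬(p3 → p1) → □¬□¬(p3 → p1)) ∧ ◇(¬p1 ∧ p3), w0
2. ¬(¬□¬(p3 → p1) → □¬□¬(p3 → p1)), w0
3. ◇(¬p1 ∧ p3), w0
4. ¬□¬(p3 → p1), w0
5. ¬□¬□¬(p3 → p1), w0
6. ¬p1 ∧ p3, w1
7. ¬p1, w1
8. p3, w1
9. p3 → p1, w2
10. p1, w2
11. □¬(p3 → p1), w3
12. ¬(p3 → p1), w3
13. p3, w3
14. ¬p1, w3
Accessibility: w0Rw0, w0Rw1, w0Rw2, w0Rw3, w1Rw1, w2Rw2, w3Rw3
Complete open branch: satisfiable in S4, hence also in K, T (this S4-model is also a K-model and a T-model).
S5-tableau for the formula:
1. ¬(¬□¬(p3 → p1) → □¬□¬(p3 → p1)) ∧ ◇(¬p1 ∧ p3), w0
2. ¬(¬□¬(p3 → p1) → □¬□¬(p3 → p1)), w0
3. ◇(¬p1 ∧ p3), w0
4. ¬□¬(p3 → p1), w0
5. ¬□¬□¬(p3 → p1), w0
6. ¬p1 ∧ p3, w1
7. ¬p1, w1
8. p3, w1
9. p3 → p1, w2
10. p1, w2
11. □¬(p3 → p1), w3
12. ¬(p3 → p1), w0
13. p3, w0
14. ¬p1, w0
15. ¬(p3 → p1), w1
16. ¬(p3 → p1), w2
17. p3, w2
18. ¬p1, w2
Accessibility: w0Rw0, w0Rw1, w0Rw2, w0Rw3, w1Rw0, w1Rw1, w1Rw2, w1Rw3, w2Rw0, w2Rw1, w2Rw2, w2Rw3, w3Rw0, w3Rw1, w3Rw2, w3Rw3
Branch closes: p1 and ¬p1 both at w2.
Every branch closes (one shown): unsatisfiable in S5.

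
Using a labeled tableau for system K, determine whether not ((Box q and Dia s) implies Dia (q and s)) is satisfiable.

1. not ((Box q and Dia s) implies Dia (q and s)), w0
2. Box q and Dia s, w0   [neg-implies-rule on 1]
3. not Dia (q and s), w0   [neg-implies-rule on 1]
4. Box q, w0   [and-rule on 2]
5. Dia s, w0   [and-rule on 2]
6. s, w1   [Dia-rule on 5: fresh world w1, w0Rw1]
7. not (q and s), w1   [neg-Dia-rule on 3 via w0Rw1]
8. q, w1   [Box-rule on 4 via w0Rw1]
9. not s, w1   [neg-and-rule on 7 (branches; this branch)]
Accessibility: w0Rw1
Branch closes: s and not s both at w1.
Every branch closes; the branch above is one of them.

Unsatisfiable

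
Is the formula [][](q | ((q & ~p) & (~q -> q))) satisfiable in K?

1. [][](q | ((q & ~p) & (~q -> q))), w0

Satisfiable (open branch found)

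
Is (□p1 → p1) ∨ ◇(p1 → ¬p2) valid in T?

Tableau for the negation ¬((□p1 → p1) ∨ ◇(p1 → ¬p2)):
1. ¬((□p1 → p1) ∨ ◇(p1 → ¬p2)), 0
2. ¬(□p1 → p1), 0   [¬∨-rule on 1]
3. ¬◇(p1 → ¬p2), 0   [¬∨-rule on 1]
4. □p1, 0   [¬→-rule on 2]
5. ¬p1, 0   [¬→-rule on 2]
6. ¬(p1 → ¬p2), 0   [¬◇-rule on 3 via 0R0]
7. p1, 0   [¬→-rule on 6]
8. p2, 0   [¬→-rule on 6]
Accessibility: 0R0
Branch closes: p1 and ¬p1 both at 0.
All branches of the negation close; one closing branch shown above.

Valid in T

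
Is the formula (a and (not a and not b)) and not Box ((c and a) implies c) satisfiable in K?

Unsatisfiable (every branch closes)

1. (a and (not a and not b)) and not Box ((c and a) implies c), 0
2. a and (not a and not b), 0
3. not Box ((c and a) implies c), 0
4. a, 0
5. not a and not b, 0
6. not a, 0
7. not b, 0
Branch closes: a and not a both at 0.
Every branch closes; the branch above is one of them.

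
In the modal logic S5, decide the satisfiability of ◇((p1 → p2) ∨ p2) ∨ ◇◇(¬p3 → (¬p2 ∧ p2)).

1. ◇((p1 → p2) ∨ p2) ∨ ◇◇(¬p3 → (¬p2 ∧ p2)), u
2. ◇◇(¬p3 → (¬p2 ∧ p2)), u   [∨-rule on 1 (branches; this branch)]
3. ◇(¬p3 → (¬p2 ∧ p2)), v   [◇-rule on 2: fresh world v, uRv]
4. ¬p3 → (¬p2 ∧ p2), w   [◇-rule on 3: fresh world w, vRw]
5. p3, w   [→-rule on 4 (branches; this branch)]
Accessibility: uRu, uRv, uRw, vRu, vRv, vRw, wRu, wRv, wRw

Satisfiable (open branch found)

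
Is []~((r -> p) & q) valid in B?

Invalid (countermodel exists)

Tableau for the negation ~[]~((r -> p) & q):
1. ~[]~((r -> p) & q), u
2. (r -> p) & q, v   [~[]-rule on 1: fresh world v, uRv]
3. r -> p, v   [&-rule on 2]
4. q, v   [&-rule on 2]
5. p, v   [->-rule on 3 (branches; this branch)]
Accessibility: uRu, uRv, vRu, vRv
The negation has an open branch (countermodel exists).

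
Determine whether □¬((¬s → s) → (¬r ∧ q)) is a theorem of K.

Tableau for the negation ¬□¬((¬s → s) → (¬r ∧ q)):
1. ¬□¬((¬s → s) → (¬r ∧ q)), u
2. (¬s → s) → (¬r ∧ q), v   [¬□-rule on 1: fresh world v, uRv]
3. ¬r ∧ q, v   [→-rule on 2 (branches; this branch)]
4. ¬r, v   [∧-rule on 3]
5. q, v   [∧-rule on 3]
Accessibility: uRv
The negation has an open branch (countermodel exists).

Invalid (countermodel exists)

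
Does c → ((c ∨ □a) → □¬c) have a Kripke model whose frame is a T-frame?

1. c → ((c ∨ □a) → □¬c), 0
2. (c ∨ □a) → □¬c, 0   [→-rule on 1 (branches; this branch)]
3. □¬c, 0   [→-rule on 2 (branches; this branch)]
4. ¬c, 0   [□-rule on 3 via 0R0]
Accessibility: 0R0

Satisfiable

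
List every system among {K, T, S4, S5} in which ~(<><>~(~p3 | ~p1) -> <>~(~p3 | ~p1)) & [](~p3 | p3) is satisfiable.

T-tableau for the formula:
1. ~(<><>~(~p3 | ~p1) -> <>~(~p3 | ~p1)) & [](~p3 | p3), u
2. ~(<><>~(~p3 | ~p1) -> <>~(~p3 | ~p1)), u
3. [](~p3 | p3), u
4. <><>~(~p3 | ~p1), u
5. ~<>~(~p3 | ~p1), u
6. ~p3 | p3, u
7. ~p3 | ~p1, u
8. p3, u
9. ~p1, u
10. <>~(~p3 | ~p1), v
11. ~p3 | p3, v
12. ~p3 | ~p1, v
13. p3, v
14. ~p1, v
15. ~(~p3 | ~p1), w
16. p3, w
17. p1, w
Accessibility: uRu, uRv, vRv, vRw, wRw
Complete open branch: satisfiable in T, hence also in K (this T-model is also a K-model).
S4-tableau for the formula:
1. ~(<><>~(~p3 | ~p1) -> <>~(~p3 | ~p1)) & [](~p3 | p3), u
2. ~(<><>~(~p3 | ~p1) -> <>~(~p3 | ~p1)), u
3. [](~p3 | p3), u
4. <><>~(~p3 | ~p1), u
5. ~<>~(~p3 | ~p1), u
6. ~p3 | p3, u
7. ~p3 | ~p1, u
8. p3, u
9. ~p1, u
10. <>~(~p3 | ~p1), v
11. ~p3 | p3, v
12. ~p3 | ~p1, v
13. p3, v
14. ~p1, v
15. ~(~p3 | ~p1), w
16. p3, w
17. p1, w
18. ~p3 | p3, w
19. ~p3 | ~p1, w
20. ~p1, w
Accessibility: uRu, uRv, uRw, vRv, vRw, wRw
Branch closes: p1 and ~p1 both at w.
Every branch closes (one shown): unsatisfiable in S4, hence also in S5 (every S5-frame is an S4-frame).

K, T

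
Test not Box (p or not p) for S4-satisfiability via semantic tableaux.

No, unsatisfiable

1. not Box (p or not p), w0
2. not (p or not p), w1
3. not p, w1
4. p, w1
Accessibility: w0Rw0, w0Rw1, w1Rw1
Branch closes: p and not p both at w1.
All branches of the tableau close; one closing branch shown above.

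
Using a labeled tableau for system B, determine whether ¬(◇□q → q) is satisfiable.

1. ¬(◇□q → q), u
2. ◇□q, u
3. ¬q, u
4. □q, v
5. q, u
Accessibility: uRu, uRv, vRu, vRv
Branch closes: q and ¬q both at u.
All branches of the tableau close; one closing branch shown above.

No, unsatisfiable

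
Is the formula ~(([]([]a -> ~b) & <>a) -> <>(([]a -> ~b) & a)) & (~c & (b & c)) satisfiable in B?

Unsatisfiable (every branch closes)

1. ~(([]([]a -> ~b) & <>a) -> <>(([]a -> ~b) & a)) & (~c & (b & c)), 0
2. ~(([]([]a -> ~b) & <>a) -> <>(([]a -> ~b) & a)), 0   [&-rule on 1]
3. ~c & (b & c), 0   [&-rule on 1]
4. []([]a -> ~b) & <>a, 0   [~->-rule on 2]
5. ~<>(([]a -> ~b) & a), 0   [~->-rule on 2]
6. ~c, 0   [&-rule on 3]
7. b & c, 0   [&-rule on 3]
8. []([]a -> ~b), 0   [&-rule on 4]
9. <>a, 0   [&-rule on 4]
10. b, 0   [&-rule on 7]
11. c, 0   [&-rule on 7]
Accessibility: 0R0
Branch closes: c and ~c both at 0.
(One branch shown.) All branches close.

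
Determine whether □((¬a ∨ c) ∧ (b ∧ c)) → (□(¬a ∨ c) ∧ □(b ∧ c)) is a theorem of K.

Tableau for the negation ¬(□((¬a ∨ c) ∧ (b ∧ c)) → (□(¬a ∨ c) ∧ □(b ∧ c))):
1. ¬(□((¬a ∨ c) ∧ (b ∧ c)) → (□(¬a ∨ c) ∧ □(b ∧ c))), w0
2. □((¬a ∨ c) ∧ (b ∧ c)), w0   [¬→-rule on 1]
3. ¬(□(¬a ∨ c) ∧ □(b ∧ c)), w0   [¬→-rule on 1]
4. ¬□(b ∧ c), w0   [¬∧-rule on 3 (branches; this branch)]
5. ¬(b ∧ c), w1   [¬□-rule on 4: fresh world w1, w0Rw1]
6. (¬a ∨ c) ∧ (b ∧ c), w1   [□-rule on 2 via w0Rw1]
7. ¬a ∨ c, w1   [∧-rule on 6]
8. b ∧ c, w1   [∧-rule on 6]
9. b, w1   [∧-rule on 8]
10. c, w1   [∧-rule on 8]
11. ¬c, w1   [¬∧-rule on 5 (branches; this branch)]
Accessibility: w0Rw1
Branch closes: c and ¬c both at w1.
All branches of the negation close; one closing branch shown above.

Yes, valid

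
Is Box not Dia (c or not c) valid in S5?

Tableau for the negation not Box not Dia (c or not c):
1. not Box not Dia (c or not c), w0
2. Dia (c or not c), w1
3. c or not c, w2
4. not c, w2
Accessibility: w0Rw0, w0Rw1, w0Rw2, w1Rw0, w1Rw1, w1Rw2, w2Rw0, w2Rw1, w2Rw2
The negation has an open branch (countermodel exists).

No, not valid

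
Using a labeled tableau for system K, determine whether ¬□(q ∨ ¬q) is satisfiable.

Unsatisfiable

1. ¬□(q ∨ ¬q), u
2. ¬(q ∨ ¬q), v
3. ¬q, v
4. q, v
Accessibility: uRv
Branch closes: q and ¬q both at v.
(One branch shown.) All branches close.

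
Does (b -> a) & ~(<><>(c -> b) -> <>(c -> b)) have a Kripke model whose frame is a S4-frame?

1. (b -> a) & ~(<><>(c -> b) -> <>(c -> b)), w0
2. b -> a, w0
3. ~(<><>(c -> b) -> <>(c -> b)), w0
4. <><>(c -> b), w0
5. ~<>(c -> b), w0
6. ~(c -> b), w0
7. c, w0
8. ~b, w0
9. a, w0
10. <>(c -> b), w1
11. ~(c -> b), w1
12. c, w1
13. ~b, w1
14. c -> b, w2
15. ~(c -> b), w2
16. c, w2
17. ~b, w2
18. b, w2
Accessibility: w0Rw0, w0Rw1, w0Rw2, w1Rw1, w1Rw2, w2Rw2
Branch closes: b and ~b both at w2.
All branches of the tableau close; one closing branch shown above.

Unsatisfiable (every branch closes)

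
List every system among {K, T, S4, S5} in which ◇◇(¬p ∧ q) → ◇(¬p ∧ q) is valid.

S4, S5

T-tableau for the negation ¬(◇◇(¬p ∧ q) → ◇(¬p ∧ q)):
1. ¬(◇◇(¬p ∧ q) → ◇(¬p ∧ q)), w0
2. ◇◇(¬p ∧ q), w0   [¬→-rule on 1]
3. ¬◇(¬p ∧ q), w0   [¬→-rule on 1]
4. ¬(¬p ∧ q), w0   [¬◇-rule on 3 via w0Rw0]
5. ¬q, w0   [¬∧-rule on 4 (branches; this branch)]
6. ◇(¬p ∧ q), w1   [◇-rule on 2: fresh world w1, w0Rw1]
7. ¬(¬p ∧ q), w1   [¬◇-rule on 3 via w0Rw1]
8. ¬q, w1   [¬∧-rule on 7 (branches; this branch)]
9. ¬p ∧ q, w2   [◇-rule on 6: fresh world w2, w1Rw2]
10. ¬p, w2   [∧-rule on 9]
11. q, w2   [∧-rule on 9]
Accessibility: w0Rw0, w0Rw1, w1Rw1, w1Rw2, w2Rw2
Complete open branch: countermodel on a T-frame, so not valid in T, nor in K (the same frame is also a K-frame).
S4-tableau for the negation ¬(◇◇(¬p ∧ q) → ◇(¬p ∧ q)):
1. ¬(◇◇(¬p ∧ q) → ◇(¬p ∧ q)), w0
2. ◇◇(¬p ∧ q), w0   [¬→-rule on 1]
3. ¬◇(¬p ∧ q), w0   [¬→-rule on 1]
4. ¬(¬p ∧ q), w0   [¬◇-rule on 3 via w0Rw0]
5. ¬q, w0   [¬∧-rule on 4 (branches; this branch)]
6. ◇(¬p ∧ q), w1   [◇-rule on 2: fresh world w1, w0Rw1]
7. ¬(¬p ∧ q), w1   [¬◇-rule on 3 via w0Rw1]
8. ¬q, w1   [¬∧-rule on 7 (branches; this branch)]
9. ¬p ∧ q, w2   [◇-rule on 6: fresh world w2, w1Rw2]
10. ¬p, w2   [∧-rule on 9]
11. q, w2   [∧-rule on 9]
12. ¬(¬p ∧ q), w2   [¬◇-rule on 3 via w0Rw2]
13. ¬q, w2   [¬∧-rule on 12 (branches; this branch)]
Accessibility: w0Rw0, w0Rw1, w0Rw2, w1Rw1, w1Rw2, w2Rw2
Branch closes: q and ¬q both at w2.
Every branch closes (one shown): valid in S4, hence also in S5 (every theorem of S4 is a theorem of S5).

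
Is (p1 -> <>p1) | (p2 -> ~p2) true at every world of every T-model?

Valid in T

Tableau for the negation ~((p1 -> <>p1) | (p2 -> ~p2)):
1. ~((p1 -> <>p1) | (p2 -> ~p2)), w0
2. ~(p1 -> <>p1), w0   [~|-rule on 1]
3. ~(p2 -> ~p2), w0   [~|-rule on 1]
4. p1, w0   [~->-rule on 2]
5. ~<>p1, w0   [~->-rule on 2]
6. p2, w0   [~->-rule on 3]
7. ~p1, w0   [~<>-rule on 5 via w0Rw0]
Accessibility: w0Rw0
Branch closes: p1 and ~p1 both at w0.
Every branch of the negation's tableau closes; the branch above is one of them.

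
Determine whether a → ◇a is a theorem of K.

Tableau for the negation ¬(a → ◇a):
1. ¬(a → ◇a), 0
2. a, 0   [¬→-rule on 1]
3. ¬◇a, 0   [¬→-rule on 1]
The negation has an open branch (countermodel exists).

Invalid (countermodel exists)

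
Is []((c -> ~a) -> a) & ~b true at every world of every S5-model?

No, not valid

Tableau for the negation ~([]((c -> ~a) -> a) & ~b):
1. ~([]((c -> ~a) -> a) & ~b), w0
2. b, w0
Accessibility: w0Rw0
The negation has an open branch (countermodel exists).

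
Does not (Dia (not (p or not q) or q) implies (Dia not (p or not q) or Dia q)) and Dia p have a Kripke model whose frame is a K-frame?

1. not (Dia (not (p or not q) or q) implies (Dia not (p or not q) or Dia q)) and Dia p, 0
2. not (Dia (not (p or not q) or q) implies (Dia not (p or not q) or Dia q)), 0
3. Dia p, 0
4. Dia (not (p or not q) or q), 0
5. not (Dia not (p or not q) or Dia q), 0
6. not Dia not (p or not q), 0
7. not Dia q, 0
8. p, 1
9. p or not q, 1
10. not q, 1
11. not (p or not q) or q, 2
12. p or not q, 2
13. not q, 2
14. not (p or not q), 2
15. not p, 2
16. q, 2
Accessibility: 0R1, 0R2
Branch closes: q and not q both at 2.
Every branch closes; the branch above is one of them.

Unsatisfiable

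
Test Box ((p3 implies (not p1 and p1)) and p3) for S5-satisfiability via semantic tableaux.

1. Box ((p3 implies (not p1 and p1)) and p3), 0
2. (p3 implies (not p1 and p1)) and p3, 0
3. p3 implies (not p1 and p1), 0
4. p3, 0
5. not p1 and p1, 0
6. not p1, 0
7. p1, 0
Accessibility: 0R0
Branch closes: p1 and not p1 both at 0.
(One branch shown.) All branches close.

Unsatisfiable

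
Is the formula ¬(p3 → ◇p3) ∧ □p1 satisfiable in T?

Unsatisfiable

1. ¬(p3 → ◇p3) ∧ □p1, w0
2. ¬(p3 → ◇p3), w0
3. □p1, w0
4. p3, w0
5. ¬◇p3, w0
6. p1, w0
7. ¬p3, w0
Accessibility: w0Rw0
Branch closes: p3 and ¬p3 both at w0.
Every branch closes; the branch above is one of them.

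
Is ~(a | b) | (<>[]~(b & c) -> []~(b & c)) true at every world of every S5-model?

Yes, valid

Tableau for the negation ~(~(a | b) | (<>[]~(b & c) -> []~(b & c))):
1. ~(~(a | b) | (<>[]~(b & c) -> []~(b & c))), w0
2. a | b, w0
3. ~(<>[]~(b & c) -> []~(b & c)), w0
4. <>[]~(b & c), w0
5. ~[]~(b & c), w0
6. b, w0
7. []~(b & c), w1
8. ~(b & c), w0
9. ~(b & c), w1
10. ~c, w0
11. ~c, w1
12. b & c, w2
13. b, w2
14. c, w2
15. ~(b & c), w2
16. ~c, w2
Accessibility: w0Rw0, w0Rw1, w0Rw2, w1Rw0, w1Rw1, w1Rw2, w2Rw0, w2Rw1, w2Rw2
Branch closes: c and ~c both at w2.
Every branch of the negation's tableau closes; the branch above is one of them.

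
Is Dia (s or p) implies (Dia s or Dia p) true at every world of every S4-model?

Tableau for the negation not (Dia (s or p) implies (Dia s or Dia p)):
1. not (Dia (s or p) implies (Dia s or Dia p)), 0
2. Dia (s or p), 0
3. not (Dia s or Dia p), 0
4. not Dia s, 0
5. not Dia p, 0
6. not s, 0
7. not p, 0
8. s or p, 1
9. not s, 1
10. not p, 1
11. p, 1
Accessibility: 0R0, 0R1, 1R1
Branch closes: p and not p both at 1.
Every branch of the negation's tableau closes; the branch above is one of them.

Yes, valid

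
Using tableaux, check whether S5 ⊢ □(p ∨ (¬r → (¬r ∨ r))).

Valid in S5

Tableau for the negation ¬□(p ∨ (¬r → (¬r ∨ r))):
1. ¬□(p ∨ (¬r → (¬r ∨ r))), u
2. ¬(p ∨ (¬r → (¬r ∨ r))), v   [¬□-rule on 1: fresh world v, uRv]
3. ¬p, v   [¬∨-rule on 2]
4. ¬(¬r → (¬r ∨ r)), v   [¬∨-rule on 2]
5. ¬r, v   [¬→-rule on 4]
6. ¬(¬r ∨ r), v   [¬→-rule on 4]
7. r, v   [¬∨-rule on 6]
Accessibility: uRu, uRv, vRu, vRv
Branch closes: r and ¬r both at v.
All branches of the negation close; one closing branch shown above.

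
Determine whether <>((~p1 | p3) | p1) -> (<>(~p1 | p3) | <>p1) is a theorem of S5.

Tableau for the negation ~(<>((~p1 | p3) | p1) -> (<>(~p1 | p3) | <>p1)):
1. ~(<>((~p1 | p3) | p1) -> (<>(~p1 | p3) | <>p1)), 0
2. <>((~p1 | p3) | p1), 0
3. ~(<>(~p1 | p3) | <>p1), 0
4. ~<>(~p1 | p3), 0
5. ~<>p1, 0
6. ~(~p1 | p3), 0
7. p1, 0
8. ~p3, 0
9. ~p1, 0
Accessibility: 0R0
Branch closes: p1 and ~p1 both at 0.
Every branch of the negation's tableau closes; the branch above is one of them.

Valid in S5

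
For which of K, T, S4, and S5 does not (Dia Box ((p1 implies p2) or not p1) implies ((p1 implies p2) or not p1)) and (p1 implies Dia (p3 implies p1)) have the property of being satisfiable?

K, T, S4

S5-tableau for the formula:
1. not (Dia Box ((p1 implies p2) or not p1) implies ((p1 implies p2) or not p1)) and (p1 implies Dia (p3 implies p1)), w0
2. not (Dia Box ((p1 implies p2) or not p1) implies ((p1 implies p2) or not p1)), w0   [and-rule on 1]
3. p1 implies Dia (p3 implies p1), w0   [and-rule on 1]
4. Dia Box ((p1 implies p2) or not p1), w0   [neg-implies-rule on 2]
5. not ((p1 implies p2) or not p1), w0   [neg-implies-rule on 2]
6. not (p1 implies p2), w0   [neg-or-rule on 5]
7. p1, w0   [neg-or-rule on 5]
8. not p2, w0   [neg-implies-rule on 6]
9. Dia (p3 implies p1), w0   [implies-rule on 3 (branches; this branch)]
10. Box ((p1 implies p2) or not p1), w1   [Dia-rule on 4: fresh world w1, w0Rw1]
11. (p1 implies p2) or not p1, w0   [Box-rule on 10 via w1Rw0]
12. (p1 implies p2) or not p1, w1   [Box-rule on 10 via w1Rw1]
13. p1 implies p2, w0   [or-rule on 11 (branches; this branch)]
14. not p1, w1   [or-rule on 12 (branches; this branch)]
15. p2, w0   [implies-rule on 13 (branches; this branch)]
Accessibility: w0Rw0, w0Rw1, w1Rw0, w1Rw1
Branch closes: p2 and not p2 both at w0.
Every branch closes (one shown): unsatisfiable in S5.
S4-tableau for the formula:
1. not (Dia Box ((p1 implies p2) or not p1) implies ((p1 implies p2) or not p1)) and (p1 implies Dia (p3 implies p1)), w0
2. not (Dia Box ((p1 implies p2) or not p1) implies ((p1 implies p2) or not p1)), w0   [and-rule on 1]
3. p1 implies Dia (p3 implies p1), w0   [and-rule on 1]
4. Dia Box ((p1 implies p2) or not p1), w0   [neg-implies-rule on 2]
5. not ((p1 implies p2) or not p1), w0   [neg-implies-rule on 2]
6. not (p1 implies p2), w0   [neg-or-rule on 5]
7. p1, w0   [neg-or-rule on 5]
8. not p2, w0   [neg-implies-rule on 6]
9. Dia (p3 implies p1), w0   [implies-rule on 3 (branches; this branch)]
10. Box ((p1 implies p2) or not p1), w1   [Dia-rule on 4: fresh world w1, w0Rw1]
11. (p1 implies p2) or not p1, w1   [Box-rule on 10 via w1Rw1]
12. not p1, w1   [or-rule on 11 (branches; this branch)]
13. p3 implies p1, w2   [Dia-rule on 9: fresh world w2, w0Rw2]
14. p1, w2   [implies-rule on 13 (branches; this branch)]
Accessibility: w0Rw0, w0Rw1, w0Rw2, w1Rw1, w2Rw2
Complete open branch: satisfiable in S4, hence also in K, T (this S4-model is also a K-model and a T-model).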